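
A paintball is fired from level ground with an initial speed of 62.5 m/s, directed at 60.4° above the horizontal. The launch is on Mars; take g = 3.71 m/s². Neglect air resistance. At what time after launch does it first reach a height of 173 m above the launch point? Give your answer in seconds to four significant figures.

Components: vₓ = 62.50 cos 60.4° = 30.87 m/s, v_y0 = 62.50 sin 60.4° = 54.34 m/s.
Require v_y0 t − ½ g t² = 173, i.e. 1.855 t² − 54.34 t + 173 = 0.
Quadratic formula: t = (54.34 ± √1669.5) / 3.71 = (54.34 ± 40.86) / 3.71 → t = 3.634 s or 25.66 s.
The first (ascending) time is 3.634 s.

3.634 s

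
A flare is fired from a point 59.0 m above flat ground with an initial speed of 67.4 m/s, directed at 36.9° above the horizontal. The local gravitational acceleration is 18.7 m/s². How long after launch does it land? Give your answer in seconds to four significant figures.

Horizontal component vₓ = 67.40 cos 36.9° = 53.90 m/s; vertical v_y0 = 67.40 sin 36.9° = 40.47 m/s.
With up positive and y = 0 at the ground: y(t) = 59.0 + (40.47) t − 9.350 t². Setting y = 0 and taking the positive root: t = [40.47 + √(40.47² + 2·18.7·59.0)] / 18.7 = (40.47 + 62.00) / 18.7 = 5.480 s.

5.480 s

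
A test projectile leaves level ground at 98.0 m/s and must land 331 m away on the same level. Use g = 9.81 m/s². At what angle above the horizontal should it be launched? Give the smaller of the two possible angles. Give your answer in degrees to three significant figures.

9.88°

R = v₀² sin 2θ / g gives sin 2θ = gR/v₀² = 9.81·331/98.0² = 0.3381.
2θ = 19.76° or 180° − 19.76° = 160.2°, so θ = 9.881° or 80.12°.
The smaller angle is 9.881°.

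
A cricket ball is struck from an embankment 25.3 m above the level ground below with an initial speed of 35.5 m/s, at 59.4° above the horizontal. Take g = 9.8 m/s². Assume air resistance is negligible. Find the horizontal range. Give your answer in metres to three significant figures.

126 m

Components: vₓ = 35.50 cos 59.4° = 18.07 m/s, v_y0 = 35.50 sin 59.4° = 30.56 m/s.
With up positive and y = 0 at the ground: y(t) = 25.3 + (30.56) t − 4.900 t². Setting y = 0 and taking the positive root: t = [30.56 + √(30.56² + 2·9.80·25.3)] / 9.80 = (30.56 + 37.81) / 9.80 = 6.976 s.
Horizontal distance: R = vₓ t = 18.07 × 6.976 = 126.1 m.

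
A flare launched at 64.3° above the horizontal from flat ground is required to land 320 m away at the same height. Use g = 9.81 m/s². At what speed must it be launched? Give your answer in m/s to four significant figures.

63.38 m/s

From R = (v₀² / g) sin 2θ: v₀ = √(gR / sin 2θ).
v₀ = √(9.81 × 320 / sin 128.6°) = √(3139 / 0.7815) = √4016.8 = 63.38 m/s.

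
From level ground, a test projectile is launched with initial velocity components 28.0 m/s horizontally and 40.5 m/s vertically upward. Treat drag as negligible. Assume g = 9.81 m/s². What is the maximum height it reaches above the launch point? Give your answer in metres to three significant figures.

At the apex v_y = 0, so H = v_y0²/(2g) = 40.50²/19.62 = 83.60 m.

83.6 m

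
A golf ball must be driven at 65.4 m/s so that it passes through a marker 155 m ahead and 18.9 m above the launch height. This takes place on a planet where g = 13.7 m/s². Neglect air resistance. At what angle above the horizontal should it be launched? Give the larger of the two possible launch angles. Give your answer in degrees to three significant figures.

74.5°

Trajectory: y = x tanθ − g x² (1 + tan²θ)/(2v₀²). With x = 155, y = 18.9, v₀ = 65.4, g = 13.7:
38.48 tan²θ − 155 tanθ + (57.38) = 0.
tanθ = [155 ± √(155² − 4 × 38.48 × (57.38))] / (2 × 38.48) = (155 ± 123.3) / 76.95, giving tanθ = 0.4124 or 3.616.
θ = 22.41° or 74.54°; the larger is 74.54°.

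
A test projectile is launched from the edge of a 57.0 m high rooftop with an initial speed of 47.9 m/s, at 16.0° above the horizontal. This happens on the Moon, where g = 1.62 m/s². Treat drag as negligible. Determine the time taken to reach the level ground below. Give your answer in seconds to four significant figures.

19.85 s

vₓ = 47.90 cos 16.0° = 46.04 m/s; v_y0 = 47.90 sin 16.0° = 13.20 m/s.
Vertical motion (up positive, ground at y = 0): 0.8100 t² − (13.20) t − 57.0 = 0, so t = (13.20 + √(13.20² + 2·1.62·57.0)) / 1.62 = (13.20 + 18.95) / 1.62 = 19.85 s.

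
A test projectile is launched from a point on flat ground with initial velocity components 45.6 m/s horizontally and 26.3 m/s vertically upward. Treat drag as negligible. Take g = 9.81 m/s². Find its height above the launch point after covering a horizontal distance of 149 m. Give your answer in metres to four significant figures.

x = vₓ t ⇒ t = 149/45.60 = 3.268 s.
Height: y = v_y0 t − ½ g t² = 26.30 × 3.268 − 4.905 × 3.268² = 85.94 − 52.37 = 33.57 m.

33.57 m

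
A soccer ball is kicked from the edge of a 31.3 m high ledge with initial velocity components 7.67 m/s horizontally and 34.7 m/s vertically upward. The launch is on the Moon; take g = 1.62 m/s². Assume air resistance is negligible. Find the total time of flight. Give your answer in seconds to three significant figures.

The projectile lands when y = 31.3 + (34.70) t − ½·1.62·t² = 0. Positive root: t = (34.70 + √(34.70² + 2·1.62·31.3)) / 1.62 = (34.70 + 36.13) / 1.62 = 43.72 s.

43.7 s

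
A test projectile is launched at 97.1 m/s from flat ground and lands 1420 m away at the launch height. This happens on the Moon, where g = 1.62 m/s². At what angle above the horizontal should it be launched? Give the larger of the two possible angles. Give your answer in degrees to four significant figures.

R = v₀² sin 2θ / g gives sin 2θ = gR/v₀² = 1.62·1420/97.1² = 0.2440.
2θ = 14.12° or 180° − 14.12° = 165.9°, so θ = 7.061° or 82.94°.
The larger angle is 82.94°.

82.94°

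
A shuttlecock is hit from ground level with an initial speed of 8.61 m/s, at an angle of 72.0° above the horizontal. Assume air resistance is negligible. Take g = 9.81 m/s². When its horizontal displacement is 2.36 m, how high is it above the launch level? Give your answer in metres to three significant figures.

3.40 m

Resolve: vₓ = 8.610 cos 72.0° = 2.661 m/s and v_y0 = 8.610 sin 72.0° = 8.189 m/s.
At x = 2.36 m, t = x/vₓ = 2.36/2.661 = 0.8870 s.
Height: y = v_y0 t − ½ g t² = 8.189 × 0.8870 − 4.905 × 0.8870² = 7.263 − 3.859 = 3.404 m.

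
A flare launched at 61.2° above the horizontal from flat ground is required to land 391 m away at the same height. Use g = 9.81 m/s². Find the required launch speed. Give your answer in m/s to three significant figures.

From R = (v₀² / g) sin 2θ: v₀ = √(gR / sin 2θ).
v₀ = √(9.81 × 391 / sin 122.4°) = √(3836 / 0.8443) = √4542.9 = 67.40 m/s.

67.4 m/s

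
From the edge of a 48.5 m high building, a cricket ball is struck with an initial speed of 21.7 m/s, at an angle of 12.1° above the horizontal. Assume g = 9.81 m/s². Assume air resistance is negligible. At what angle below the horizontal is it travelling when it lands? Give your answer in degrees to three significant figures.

vₓ = 21.70 cos 12.1° = 21.22 m/s; v_y0 = 21.70 sin 12.1° = 4.549 m/s.
The projectile lands when y = 48.5 + (4.549) t − ½·9.81·t² = 0. Positive root: t = (4.549 + √(4.549² + 2·9.81·48.5)) / 9.81 = (4.549 + 31.18) / 9.81 = 3.642 s.
At impact: v_y = v_y0 − g t = −31.18 m/s; vₓ = 21.22 m/s.
Angle below horizontal: arctan(|v_y|/vₓ) = arctan(31.18/21.22) = 55.77°.

55.8°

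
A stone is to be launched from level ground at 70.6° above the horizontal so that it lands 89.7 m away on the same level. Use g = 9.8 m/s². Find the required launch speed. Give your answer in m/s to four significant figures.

37.46 m/s

From R = (v₀² / g) sin 2θ: v₀ = √(gR / sin 2θ).
v₀ = √(9.80 × 89.7 / sin 141.2°) = √(879.1 / 0.6266) = √1402.9 = 37.46 m/s.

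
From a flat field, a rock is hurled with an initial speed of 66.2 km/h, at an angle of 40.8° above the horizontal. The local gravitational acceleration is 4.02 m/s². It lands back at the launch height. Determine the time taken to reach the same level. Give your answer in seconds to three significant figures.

5.98 s

Convert: 66.2 km/h = 66.2/3.6 = 18.39 m/s.
Components: vₓ = 18.39 cos 40.8° = 13.92 m/s, v_y0 = 18.39 sin 40.8° = 12.02 m/s.
Landing at launch height ⇒ T = 2 v_y0 / g = 2 × 12.02 / 4.02 = 5.978 s.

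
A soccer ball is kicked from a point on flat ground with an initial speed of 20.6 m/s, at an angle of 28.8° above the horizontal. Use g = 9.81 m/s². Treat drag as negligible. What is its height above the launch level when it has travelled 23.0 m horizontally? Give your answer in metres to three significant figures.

4.68 m

Resolve: vₓ = 20.60 cos 28.8° = 18.05 m/s and v_y0 = 20.60 sin 28.8° = 9.924 m/s.
x = vₓ t ⇒ t = 23.0/18.05 = 1.274 s.
Height: y = v_y0 t − ½ g t² = 9.924 × 1.274 − 4.905 × 1.274² = 12.64 − 7.962 = 4.682 m.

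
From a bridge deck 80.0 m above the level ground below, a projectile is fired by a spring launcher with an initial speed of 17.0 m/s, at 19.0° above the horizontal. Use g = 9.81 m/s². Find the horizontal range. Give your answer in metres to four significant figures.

74.61 m

Resolve: vₓ = 17.00 cos 19.0° = 16.07 m/s and v_y0 = 17.00 sin 19.0° = 5.535 m/s.
Vertical motion (up positive, ground at y = 0): 4.905 t² − (5.535) t − 80.0 = 0, so t = (5.535 + √(5.535² + 2·9.81·80.0)) / 9.81 = (5.535 + 40.00) / 9.81 = 4.642 s.
Horizontal distance: R = vₓ t = 16.07 × 4.642 = 74.61 m.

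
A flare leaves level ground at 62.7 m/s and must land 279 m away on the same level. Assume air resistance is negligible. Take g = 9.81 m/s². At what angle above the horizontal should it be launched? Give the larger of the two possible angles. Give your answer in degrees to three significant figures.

67.9°

From R = (v₀²/g) sin 2θ: sin 2θ = 9.81 × 279 / 3931.3 = 0.6962.
2θ = 44.12° or 180° − 44.12° = 135.9°, so θ = 22.06° or 67.94°.
The larger angle is 67.94°.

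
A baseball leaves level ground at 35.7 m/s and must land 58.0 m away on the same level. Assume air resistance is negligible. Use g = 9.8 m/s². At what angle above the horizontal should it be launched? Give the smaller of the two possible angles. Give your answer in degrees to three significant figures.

Level-ground range R = v₀² sin(2θ)/g ⇒ sin(2θ) = gR/v₀² = 9.80 × 58.0 / 35.7² = 0.4460.
2θ = 26.49° or 180° − 26.49° = 153.5°, so θ = 13.24° or 76.76°.
The smaller angle is 13.24°.

13.2°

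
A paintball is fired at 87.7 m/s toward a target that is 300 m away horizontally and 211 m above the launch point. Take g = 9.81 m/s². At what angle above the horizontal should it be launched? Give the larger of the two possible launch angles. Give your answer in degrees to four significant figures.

Trajectory: y = x tanθ − g x² (1 + tan²θ)/(2v₀²). With x = 300, y = 211, v₀ = 87.7, g = 9.81:
57.40 tan²θ − 300 tanθ + (268.4) = 0.
tanθ = [300 ± √(300² − 4 × 57.40 × (268.4))] / (2 × 57.40) = (300 ± 168.5) / 114.8, giving tanθ = 1.146 or 4.081.
θ = 48.89° or 76.23°; the larger is 76.23°.

76.23°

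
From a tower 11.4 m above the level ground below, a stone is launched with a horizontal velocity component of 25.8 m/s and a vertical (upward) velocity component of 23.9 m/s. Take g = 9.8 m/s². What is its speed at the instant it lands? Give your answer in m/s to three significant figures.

With up positive and y = 0 at the ground: y(t) = 11.4 + (23.90) t − 4.900 t². Setting y = 0 and taking the positive root: t = [23.90 + √(23.90² + 2·9.80·11.4)] / 9.80 = (23.90 + 28.19) / 9.80 = 5.315 s.
Vertical velocity at impact: v_y = v_y0 − g t = 23.90 − 9.80 × 5.315 = −28.19 m/s.
Speed: |v| = √(vₓ² + v_y²) = √(25.80² + 28.19²) = 38.21 m/s.

38.2 m/s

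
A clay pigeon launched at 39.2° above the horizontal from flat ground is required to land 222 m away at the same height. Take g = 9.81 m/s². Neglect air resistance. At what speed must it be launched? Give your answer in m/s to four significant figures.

47.15 m/s

Level-ground range: R = v₀² sin(2θ)/g, so v₀ = √(gR / sin 2θ).
v₀ = √(9.81 × 222 / sin 78.40°) = √(2178 / 0.9796) = √2223.2 = 47.15 m/s.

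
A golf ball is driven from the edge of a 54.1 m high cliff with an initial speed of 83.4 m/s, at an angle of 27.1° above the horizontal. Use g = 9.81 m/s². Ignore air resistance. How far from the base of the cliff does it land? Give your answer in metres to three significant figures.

666 m

vₓ = 83.40 cos 27.1° = 74.24 m/s; v_y0 = 83.40 sin 27.1° = 37.99 m/s.
With up positive and y = 0 at the ground: y(t) = 54.1 + (37.99) t − 4.905 t². Setting y = 0 and taking the positive root: t = [37.99 + √(37.99² + 2·9.81·54.1)] / 9.81 = (37.99 + 50.05) / 9.81 = 8.975 s.
Horizontal distance: R = vₓ t = 74.24 × 8.975 = 666.3 m.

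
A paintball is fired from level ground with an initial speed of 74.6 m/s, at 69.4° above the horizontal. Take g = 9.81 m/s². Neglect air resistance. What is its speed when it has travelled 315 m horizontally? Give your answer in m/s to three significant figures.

54.6 m/s

Components: vₓ = 74.60 cos 69.4° = 26.25 m/s, v_y0 = 74.60 sin 69.4° = 69.83 m/s.
At x = 315 m, t = x/vₓ = 315/26.25 = 12.00 s.
Vertical velocity there: v_y = v_y0 − g t = 69.83 − 9.81 × 12.00 = −47.90 m/s.
Speed: √(vₓ² + v_y²) = √(26.25² + 47.90²) = 54.62 m/s.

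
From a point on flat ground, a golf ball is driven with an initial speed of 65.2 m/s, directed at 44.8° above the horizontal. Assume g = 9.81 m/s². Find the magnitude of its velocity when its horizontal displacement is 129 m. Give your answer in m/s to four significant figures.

Horizontal component vₓ = 65.20 cos 44.8° = 46.26 m/s; vertical v_y0 = 65.20 sin 44.8° = 45.94 m/s.
Time to reach x = 129 m: t = x/vₓ = 129/46.26 = 2.788 s.
Vertical velocity there: v_y = v_y0 − g t = 45.94 − 9.81 × 2.788 = 18.59 m/s.
Speed: √(vₓ² + v_y²) = √(46.26² + 18.59²) = 49.86 m/s.

49.86 m/s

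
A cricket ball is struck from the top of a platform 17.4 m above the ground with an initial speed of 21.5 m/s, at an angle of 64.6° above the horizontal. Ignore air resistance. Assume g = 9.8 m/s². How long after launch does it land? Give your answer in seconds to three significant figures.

Resolve: vₓ = 21.50 cos 64.6° = 9.222 m/s and v_y0 = 21.50 sin 64.6° = 19.42 m/s.
Vertical motion (up positive, ground at y = 0): 4.900 t² − (19.42) t − 17.4 = 0, so t = (19.42 + √(19.42² + 2·9.80·17.4)) / 9.80 = (19.42 + 26.80) / 9.80 = 4.717 s.

4.72 s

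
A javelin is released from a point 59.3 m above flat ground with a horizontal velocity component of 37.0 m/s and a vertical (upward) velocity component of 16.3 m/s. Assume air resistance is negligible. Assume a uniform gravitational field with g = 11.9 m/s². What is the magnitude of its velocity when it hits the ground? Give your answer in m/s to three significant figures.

55.2 m/s

The projectile lands when y = 59.3 + (16.30) t − ½·11.9·t² = 0. Positive root: t = (16.30 + √(16.30² + 2·11.9·59.3)) / 11.9 = (16.30 + 40.95) / 11.9 = 4.811 s.
Vertical velocity at impact: v_y = v_y0 − g t = 16.30 − 11.9 × 4.811 = −40.95 m/s.
Speed: |v| = √(vₓ² + v_y²) = √(37.00² + 40.95²) = 55.19 m/s.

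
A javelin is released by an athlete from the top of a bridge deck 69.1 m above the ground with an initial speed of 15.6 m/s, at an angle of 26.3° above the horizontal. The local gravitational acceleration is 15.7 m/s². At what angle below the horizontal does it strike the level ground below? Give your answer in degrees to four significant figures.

73.46°

Resolve: vₓ = 15.60 cos 26.3° = 13.99 m/s and v_y0 = 15.60 sin 26.3° = 6.912 m/s.
Vertical motion (up positive, ground at y = 0): 7.850 t² − (6.912) t − 69.1 = 0, so t = (6.912 + √(6.912² + 2·15.7·69.1)) / 15.7 = (6.912 + 47.09) / 15.7 = 3.440 s.
At impact: v_y = v_y0 − g t = −47.09 m/s; vₓ = 13.99 m/s.
Angle below horizontal: arctan(|v_y|/vₓ) = arctan(47.09/13.99) = 73.46°.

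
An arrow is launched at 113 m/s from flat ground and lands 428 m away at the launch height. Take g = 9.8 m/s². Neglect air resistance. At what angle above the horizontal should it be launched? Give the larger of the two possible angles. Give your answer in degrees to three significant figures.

From R = (v₀²/g) sin 2θ: sin 2θ = 9.80 × 428 / 12769 = 0.3285.
2θ = 19.18° or 180° − 19.18° = 160.8°, so θ = 9.588° or 80.41°.
The larger angle is 80.41°.

80.4°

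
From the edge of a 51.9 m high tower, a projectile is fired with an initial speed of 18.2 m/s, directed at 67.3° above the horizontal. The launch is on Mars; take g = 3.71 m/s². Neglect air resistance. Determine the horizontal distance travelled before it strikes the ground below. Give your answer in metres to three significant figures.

Resolve: vₓ = 18.20 cos 67.3° = 7.023 m/s and v_y0 = 18.20 sin 67.3° = 16.79 m/s.
The projectile lands when y = 51.9 + (16.79) t − ½·3.71·t² = 0. Positive root: t = (16.79 + √(16.79² + 2·3.71·51.9)) / 3.71 = (16.79 + 25.83) / 3.71 = 11.49 s.
Horizontal distance: R = vₓ t = 7.023 × 11.49 = 80.68 m.

80.7 m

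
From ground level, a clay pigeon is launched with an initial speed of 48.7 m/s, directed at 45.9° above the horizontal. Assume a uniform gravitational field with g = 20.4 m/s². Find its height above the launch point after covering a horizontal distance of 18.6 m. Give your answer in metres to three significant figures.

16.1 m

Resolve: vₓ = 48.70 cos 45.9° = 33.89 m/s and v_y0 = 48.70 sin 45.9° = 34.97 m/s.
At x = 18.6 m, t = x/vₓ = 18.6/33.89 = 0.5488 s.
Height: y = v_y0 t − ½ g t² = 34.97 × 0.5488 − 10.20 × 0.5488² = 19.19 − 3.072 = 16.12 m.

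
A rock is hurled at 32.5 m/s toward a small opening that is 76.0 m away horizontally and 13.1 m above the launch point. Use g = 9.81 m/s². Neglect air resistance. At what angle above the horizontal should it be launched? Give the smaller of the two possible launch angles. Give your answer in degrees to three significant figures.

34.9°

Trajectory: y = x tanθ − g x² (1 + tan²θ)/(2v₀²). With x = 76.0, y = 13.1, v₀ = 32.5, g = 9.81:
26.82 tan²θ − 76.0 tanθ + (39.92) = 0.
tanθ = [76.0 ± √(76.0² − 4 × 26.82 × (39.92))] / (2 × 26.82) = (76.0 ± 38.64) / 53.65, giving tanθ = 0.6965 or 2.137.
θ = 34.86° or 64.92°; the smaller is 34.86°.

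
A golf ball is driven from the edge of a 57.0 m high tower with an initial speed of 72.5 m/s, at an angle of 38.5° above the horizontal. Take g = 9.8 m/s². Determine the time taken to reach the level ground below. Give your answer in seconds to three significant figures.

vₓ = 72.50 cos 38.5° = 56.74 m/s; v_y0 = 72.50 sin 38.5° = 45.13 m/s.
Vertical motion (up positive, ground at y = 0): 4.900 t² − (45.13) t − 57.0 = 0, so t = (45.13 + √(45.13² + 2·9.80·57.0)) / 9.80 = (45.13 + 56.16) / 9.80 = 10.34 s.

10.3 s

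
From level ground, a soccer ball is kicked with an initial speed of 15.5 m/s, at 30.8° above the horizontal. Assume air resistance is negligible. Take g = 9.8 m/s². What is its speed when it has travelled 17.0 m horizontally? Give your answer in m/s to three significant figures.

14.1 m/s

Horizontal component vₓ = 15.50 cos 30.8° = 13.31 m/s; vertical v_y0 = 15.50 sin 30.8° = 7.937 m/s.
At x = 17.0 m, t = x/vₓ = 17.0/13.31 = 1.277 s.
Vertical velocity there: v_y = v_y0 − g t = 7.937 − 9.80 × 1.277 = −4.577 m/s.
Speed: √(vₓ² + v_y²) = √(13.31² + 4.577²) = 14.08 m/s.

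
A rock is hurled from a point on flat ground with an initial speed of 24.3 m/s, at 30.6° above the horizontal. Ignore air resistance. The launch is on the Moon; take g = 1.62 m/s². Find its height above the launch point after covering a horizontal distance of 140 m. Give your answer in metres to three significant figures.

46.5 m

Components: vₓ = 24.30 cos 30.6° = 20.92 m/s, v_y0 = 24.30 sin 30.6° = 12.37 m/s.
Time to reach x = 140 m: t = x/vₓ = 140/20.92 = 6.693 s.
Height: y = v_y0 t − ½ g t² = 12.37 × 6.693 − 0.8100 × 6.693² = 82.80 − 36.29 = 46.51 m.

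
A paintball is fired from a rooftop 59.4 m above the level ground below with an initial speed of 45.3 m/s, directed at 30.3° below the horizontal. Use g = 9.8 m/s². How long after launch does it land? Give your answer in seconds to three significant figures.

Components: vₓ = 45.30 cos 30.3° = 39.11 m/s, v_y0 = −22.86 m/s (downward).
With up positive and y = 0 at the ground: y(t) = 59.4 + (−22.86) t − 4.900 t². Setting y = 0 and taking the positive root: t = [−22.86 + √(22.86² + 2·9.80·59.4)] / 9.80 = (−22.86 + 41.07) / 9.80 = 1.858 s.

1.86 s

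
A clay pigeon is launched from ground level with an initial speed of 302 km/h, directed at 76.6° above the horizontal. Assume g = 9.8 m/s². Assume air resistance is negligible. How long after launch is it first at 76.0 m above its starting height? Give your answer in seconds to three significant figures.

Convert: 302 km/h = 302/3.6 = 83.89 m/s.
Components: vₓ = 83.89 cos 76.6° = 19.44 m/s, v_y0 = 83.89 sin 76.6° = 81.61 m/s.
Height y(t) = 81.61 t − 4.900 t² = 76.0 gives 4.900 t² − 81.61 t + 76.0 = 0.
Quadratic formula: t = (81.61 ± √5169.8) / 9.80 = (81.61 ± 71.90) / 9.80 → t = 0.9902 s or 15.66 s.
The first (ascending) time is 0.9902 s.

0.990 s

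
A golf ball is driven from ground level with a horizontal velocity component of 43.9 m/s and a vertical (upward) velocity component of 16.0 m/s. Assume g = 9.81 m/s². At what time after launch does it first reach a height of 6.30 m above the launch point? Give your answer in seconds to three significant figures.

0.458 s

Height y(t) = 16.00 t − 4.905 t² = 6.30 gives 4.905 t² − 16.00 t + 6.30 = 0.
t = [16.00 ± √(16.00² − 2·9.81·6.30)] / 9.81 = (16.00 ± 11.51) / 9.81, so t = 0.4581 s or t = 2.804 s.
The first (ascending) time is 0.4581 s.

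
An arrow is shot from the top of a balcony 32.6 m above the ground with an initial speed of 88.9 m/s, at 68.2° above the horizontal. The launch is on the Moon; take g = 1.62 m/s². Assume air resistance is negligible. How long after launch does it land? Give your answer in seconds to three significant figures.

Resolve: vₓ = 88.90 cos 68.2° = 33.01 m/s and v_y0 = 88.90 sin 68.2° = 82.54 m/s.
The projectile lands when y = 32.6 + (82.54) t − ½·1.62·t² = 0. Positive root: t = (82.54 + √(82.54² + 2·1.62·32.6)) / 1.62 = (82.54 + 83.18) / 1.62 = 102.3 s.

102 s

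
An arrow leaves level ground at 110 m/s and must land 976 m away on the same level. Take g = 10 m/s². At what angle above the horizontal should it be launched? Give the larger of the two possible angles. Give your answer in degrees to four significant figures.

63.12°

From R = (v₀²/g) sin 2θ: sin 2θ = 10.0 × 976 / 12100 = 0.8066.
2θ = 53.77° or 180° − 53.77° = 126.2°, so θ = 26.88° or 63.12°.
The larger angle is 63.12°.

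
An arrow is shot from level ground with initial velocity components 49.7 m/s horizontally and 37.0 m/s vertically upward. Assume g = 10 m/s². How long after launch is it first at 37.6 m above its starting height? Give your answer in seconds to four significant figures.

Set y = v_y0 t − ½ g t² = 37.6: 5.000 t² − 37.00 t + 37.6 = 0.
Quadratic formula: t = (37.00 ± √617.00) / 10.0 = (37.00 ± 24.84) / 10.0 → t = 1.216 s or 6.184 s.
The first (ascending) time is 1.216 s.

1.216 s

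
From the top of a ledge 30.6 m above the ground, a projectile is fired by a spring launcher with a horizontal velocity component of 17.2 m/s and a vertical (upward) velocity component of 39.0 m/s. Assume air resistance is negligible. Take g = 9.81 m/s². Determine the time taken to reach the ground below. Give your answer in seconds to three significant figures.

8.67 s

Vertical motion (up positive, ground at y = 0): 4.905 t² − (39.00) t − 30.6 = 0, so t = (39.00 + √(39.00² + 2·9.81·30.6)) / 9.81 = (39.00 + 46.06) / 9.81 = 8.671 s.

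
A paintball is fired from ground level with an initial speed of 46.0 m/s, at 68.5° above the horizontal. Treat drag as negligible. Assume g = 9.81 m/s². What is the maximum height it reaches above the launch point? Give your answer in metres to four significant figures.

93.36 m

Components: vₓ = 46.00 cos 68.5° = 16.86 m/s, v_y0 = 46.00 sin 68.5° = 42.80 m/s.
At the apex v_y = 0, so H = v_y0²/(2g) = 42.80²/19.62 = 93.36 m.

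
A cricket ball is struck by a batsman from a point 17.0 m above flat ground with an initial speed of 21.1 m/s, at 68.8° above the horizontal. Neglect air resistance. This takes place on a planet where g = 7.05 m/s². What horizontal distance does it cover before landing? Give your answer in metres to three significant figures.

Components: vₓ = 21.10 cos 68.8° = 7.630 m/s, v_y0 = 21.10 sin 68.8° = 19.67 m/s.
Vertical motion (up positive, ground at y = 0): 3.525 t² − (19.67) t − 17.0 = 0, so t = (19.67 + √(19.67² + 2·7.05·17.0)) / 7.05 = (19.67 + 25.03) / 7.05 = 6.341 s.
Horizontal distance: R = vₓ t = 7.630 × 6.341 = 48.39 m.

48.4 m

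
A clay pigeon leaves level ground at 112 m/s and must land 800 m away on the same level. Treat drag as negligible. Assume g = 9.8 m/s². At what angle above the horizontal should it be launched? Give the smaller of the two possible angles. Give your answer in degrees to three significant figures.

From R = (v₀²/g) sin 2θ: sin 2θ = 9.80 × 800 / 12544 = 0.6250.
2θ = 38.68° or 180° − 38.68° = 141.3°, so θ = 19.34° or 70.66°.
The smaller angle is 19.34°.

19.3°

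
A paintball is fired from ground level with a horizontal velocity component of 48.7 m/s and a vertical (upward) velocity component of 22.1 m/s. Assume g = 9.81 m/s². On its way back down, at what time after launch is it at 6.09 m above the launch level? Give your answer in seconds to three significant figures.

4.21 s

Require v_y0 t − ½ g t² = 6.09, i.e. 4.905 t² − 22.10 t + 6.09 = 0.
Quadratic formula: t = (22.10 ± √368.92) / 9.81 = (22.10 ± 19.21) / 9.81 → t = 0.2949 s or 4.211 s.
The descending-branch root is 4.211 s.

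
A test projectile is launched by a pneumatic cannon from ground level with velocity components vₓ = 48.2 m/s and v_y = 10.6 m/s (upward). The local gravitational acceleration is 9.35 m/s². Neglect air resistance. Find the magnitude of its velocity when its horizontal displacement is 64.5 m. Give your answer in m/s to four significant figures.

At x = 64.5 m, t = x/vₓ = 64.5/48.20 = 1.338 s.
Vertical velocity there: v_y = v_y0 − g t = 10.60 − 9.35 × 1.338 = −1.912 m/s.
Speed: √(vₓ² + v_y²) = √(48.20² + 1.912²) = 48.24 m/s.

48.24 m/s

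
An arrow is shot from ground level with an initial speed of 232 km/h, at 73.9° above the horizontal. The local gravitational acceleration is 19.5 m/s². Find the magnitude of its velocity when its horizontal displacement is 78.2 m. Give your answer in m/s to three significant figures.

29.5 m/s

Convert: 232 km/h = 232/3.6 = 64.44 m/s.
vₓ = 64.44 cos 73.9° = 17.87 m/s; v_y0 = 64.44 sin 73.9° = 61.92 m/s.
At x = 78.2 m, t = x/vₓ = 78.2/17.87 = 4.376 s.
Vertical velocity there: v_y = v_y0 − g t = 61.92 − 19.5 × 4.376 = −23.41 m/s.
Speed: √(vₓ² + v_y²) = √(17.87² + 23.41²) = 29.45 m/s.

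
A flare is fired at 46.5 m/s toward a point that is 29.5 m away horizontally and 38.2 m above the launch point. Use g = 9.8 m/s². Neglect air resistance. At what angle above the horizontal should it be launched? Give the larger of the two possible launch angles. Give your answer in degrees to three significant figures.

85.7°

Trajectory: y = x tanθ − g x² (1 + tan²θ)/(2v₀²). With x = 29.5, y = 38.2, v₀ = 46.5, g = 9.80:
1.972 tan²θ − 29.5 tanθ + (40.17) = 0.
tanθ = [29.5 ± √(29.5² − 4 × 1.972 × (40.17))] / (2 × 1.972) = (29.5 ± 23.52) / 3.944, giving tanθ = 1.515 or 13.44.
θ = 56.58° or 85.75°; the larger is 85.75°.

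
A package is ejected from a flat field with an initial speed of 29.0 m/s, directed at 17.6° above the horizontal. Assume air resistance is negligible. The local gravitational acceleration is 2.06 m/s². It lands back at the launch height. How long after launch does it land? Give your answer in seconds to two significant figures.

8.5 s

Components: vₓ = 29.00 cos 17.6° = 27.64 m/s, v_y0 = 29.00 sin 17.6° = 8.769 m/s.
Time of flight on level ground: T = 2 v_y0 / g = 2 × 8.769 / 2.06 = 8.513 s.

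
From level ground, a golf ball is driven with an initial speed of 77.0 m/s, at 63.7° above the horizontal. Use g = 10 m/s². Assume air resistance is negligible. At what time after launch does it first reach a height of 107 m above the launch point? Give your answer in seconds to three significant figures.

1.78 s

Components: vₓ = 77.00 cos 63.7° = 34.12 m/s, v_y0 = 77.00 sin 63.7° = 69.03 m/s.
Set y = v_y0 t − ½ g t² = 107: 5.000 t² − 69.03 t + 107 = 0.
t = [69.03 ± √(69.03² − 2·10.0·107)] / 10.0 = (69.03 ± 51.24) / 10.0, so t = 1.779 s or t = 12.03 s.
The first (ascending) time is 1.779 s.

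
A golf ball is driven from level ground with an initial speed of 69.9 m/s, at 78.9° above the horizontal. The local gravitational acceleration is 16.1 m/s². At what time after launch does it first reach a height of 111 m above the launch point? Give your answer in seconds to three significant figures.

2.17 s

vₓ = 69.90 cos 78.9° = 13.46 m/s; v_y0 = 69.90 sin 78.9° = 68.59 m/s.
Require v_y0 t − ½ g t² = 111, i.e. 8.050 t² − 68.59 t + 111 = 0.
t = [68.59 ± √(68.59² − 2·16.1·111)] / 16.1 = (68.59 ± 33.63) / 16.1, so t = 2.172 s or t = 6.349 s.
The first (ascending) time is 2.172 s.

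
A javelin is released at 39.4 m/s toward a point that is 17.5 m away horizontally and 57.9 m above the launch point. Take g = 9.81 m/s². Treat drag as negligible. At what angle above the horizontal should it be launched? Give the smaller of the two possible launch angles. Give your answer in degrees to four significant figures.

Trajectory: y = x tanθ − g x² (1 + tan²θ)/(2v₀²). With x = 17.5, y = 57.9, v₀ = 39.4, g = 9.81:
0.9677 tan²θ − 17.5 tanθ + (58.87) = 0.
tanθ = [17.5 ± √(17.5² − 4 × 0.9677 × (58.87))] / (2 × 0.9677) = (17.5 ± 8.854) / 1.935, giving tanθ = 4.467 or 13.62.
θ = 77.38° or 85.80°; the smaller is 77.38°.

77.38°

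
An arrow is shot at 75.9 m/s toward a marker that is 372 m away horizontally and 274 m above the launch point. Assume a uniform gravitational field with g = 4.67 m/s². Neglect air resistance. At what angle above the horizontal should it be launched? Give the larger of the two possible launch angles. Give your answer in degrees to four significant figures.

Trajectory: y = x tanθ − g x² (1 + tan²θ)/(2v₀²). With x = 372, y = 274, v₀ = 75.9, g = 4.67:
56.09 tan²θ − 372 tanθ + (330.1) = 0.
tanθ = [372 ± √(372² − 4 × 56.09 × (330.1))] / (2 × 56.09) = (372 ± 253.6) / 112.2, giving tanθ = 1.055 or 5.577.
θ = 46.54° or 79.83°; the larger is 79.83°.

79.83°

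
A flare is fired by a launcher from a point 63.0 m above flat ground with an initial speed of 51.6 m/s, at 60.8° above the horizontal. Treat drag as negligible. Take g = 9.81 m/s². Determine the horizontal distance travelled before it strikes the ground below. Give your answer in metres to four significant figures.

vₓ = 51.60 cos 60.8° = 25.17 m/s; v_y0 = 51.60 sin 60.8° = 45.04 m/s.
Vertical motion (up positive, ground at y = 0): 4.905 t² − (45.04) t − 63.0 = 0, so t = (45.04 + √(45.04² + 2·9.81·63.0)) / 9.81 = (45.04 + 57.14) / 9.81 = 10.42 s.
Horizontal distance: R = vₓ t = 25.17 × 10.42 = 262.2 m.

262.2 m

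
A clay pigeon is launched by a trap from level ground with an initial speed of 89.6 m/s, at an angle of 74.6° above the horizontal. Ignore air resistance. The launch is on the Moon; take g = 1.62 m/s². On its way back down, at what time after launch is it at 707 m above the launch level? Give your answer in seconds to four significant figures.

Components: vₓ = 89.60 cos 74.6° = 23.79 m/s, v_y0 = 89.60 sin 74.6° = 86.38 m/s.
Set y = v_y0 t − ½ g t² = 707: 0.8100 t² − 86.38 t + 707 = 0.
t = [86.38 ± √(86.38² − 2·1.62·707)] / 1.62 = (86.38 ± 71.91) / 1.62, so t = 8.933 s or t = 97.71 s.
The descending-branch root is 97.71 s.

97.71 s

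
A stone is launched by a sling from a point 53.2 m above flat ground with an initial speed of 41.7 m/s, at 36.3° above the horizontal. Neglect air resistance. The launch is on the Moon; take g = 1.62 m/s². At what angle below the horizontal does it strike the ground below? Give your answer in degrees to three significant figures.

Components: vₓ = 41.70 cos 36.3° = 33.61 m/s, v_y0 = 41.70 sin 36.3° = 24.69 m/s.
With up positive and y = 0 at the ground: y(t) = 53.2 + (24.69) t − 0.8100 t². Setting y = 0 and taking the positive root: t = [24.69 + √(24.69² + 2·1.62·53.2)] / 1.62 = (24.69 + 27.96) / 1.62 = 32.50 s.
At impact: v_y = v_y0 − g t = −27.96 m/s; vₓ = 33.61 m/s.
Angle below horizontal: arctan(|v_y|/vₓ) = arctan(27.96/33.61) = 39.76°.

39.8°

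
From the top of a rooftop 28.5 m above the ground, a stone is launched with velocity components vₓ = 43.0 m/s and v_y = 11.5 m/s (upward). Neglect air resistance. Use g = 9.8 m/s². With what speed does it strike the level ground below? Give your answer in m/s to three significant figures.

With up positive and y = 0 at the ground: y(t) = 28.5 + (11.50) t − 4.900 t². Setting y = 0 and taking the positive root: t = [11.50 + √(11.50² + 2·9.80·28.5)] / 9.80 = (11.50 + 26.28) / 9.80 = 3.856 s.
Vertical velocity at impact: v_y = v_y0 − g t = 11.50 − 9.80 × 3.856 = −26.28 m/s.
Speed: |v| = √(vₓ² + v_y²) = √(43.00² + 26.28²) = 50.40 m/s.

50.4 m/s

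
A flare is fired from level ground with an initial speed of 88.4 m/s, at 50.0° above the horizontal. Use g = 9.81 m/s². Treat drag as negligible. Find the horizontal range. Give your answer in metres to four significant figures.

784.5 m

Horizontal component vₓ = 88.40 cos 50.0° = 56.82 m/s; vertical v_y0 = 88.40 sin 50.0° = 67.72 m/s.
Flight time T = 2 v_y0 / g = 13.81 s.
Range: R = vₓ T = 56.82 × 13.81 = 784.5 m.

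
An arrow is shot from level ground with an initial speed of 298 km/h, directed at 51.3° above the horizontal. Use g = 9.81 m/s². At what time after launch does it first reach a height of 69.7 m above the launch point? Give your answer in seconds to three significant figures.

Convert: 298 km/h = 298/3.6 = 82.78 m/s.
Resolve: vₓ = 82.78 cos 51.3° = 51.76 m/s and v_y0 = 82.78 sin 51.3° = 64.60 m/s.
Require v_y0 t − ½ g t² = 69.7, i.e. 4.905 t² − 64.60 t + 69.7 = 0.
t = [64.60 ± √(64.60² − 2·9.81·69.7)] / 9.81 = (64.60 ± 52.97) / 9.81, so t = 1.186 s or t = 11.99 s.
The first (ascending) time is 1.186 s.

1.19 s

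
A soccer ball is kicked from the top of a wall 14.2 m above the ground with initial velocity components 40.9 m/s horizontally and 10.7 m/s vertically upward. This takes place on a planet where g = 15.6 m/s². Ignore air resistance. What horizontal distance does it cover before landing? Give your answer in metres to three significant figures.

The projectile lands when y = 14.2 + (10.70) t − ½·15.6·t² = 0. Positive root: t = (10.70 + √(10.70² + 2·15.6·14.2)) / 15.6 = (10.70 + 23.61) / 15.6 = 2.199 s.
Horizontal distance: R = vₓ t = 40.90 × 2.199 = 89.96 m.

90.0 m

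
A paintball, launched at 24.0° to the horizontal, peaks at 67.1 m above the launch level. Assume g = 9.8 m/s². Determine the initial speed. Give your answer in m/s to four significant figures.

89.16 m/s

At the peak v_y = 0, so v_y0 = √(2gH) = √(2 × 9.80 × 67.1) = 36.27 m/s.
v_y0 = v₀ sin θ ⇒ v₀ = 36.27 / sin 24.0° = 89.16 m/s.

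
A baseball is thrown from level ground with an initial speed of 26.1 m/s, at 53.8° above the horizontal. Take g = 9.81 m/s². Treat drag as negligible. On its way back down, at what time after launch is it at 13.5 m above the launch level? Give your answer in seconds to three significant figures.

Resolve: vₓ = 26.10 cos 53.8° = 15.41 m/s and v_y0 = 26.10 sin 53.8° = 21.06 m/s.
Require v_y0 t − ½ g t² = 13.5, i.e. 4.905 t² − 21.06 t + 13.5 = 0.
Quadratic formula: t = (21.06 ± √178.72) / 9.81 = (21.06 ± 13.37) / 9.81 → t = 0.7842 s or 3.510 s.
The descending-branch root is 3.510 s.

3.51 s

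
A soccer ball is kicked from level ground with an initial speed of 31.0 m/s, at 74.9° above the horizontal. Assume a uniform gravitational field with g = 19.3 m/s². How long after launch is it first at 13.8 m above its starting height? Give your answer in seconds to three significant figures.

0.563 s

Horizontal component vₓ = 31.00 cos 74.9° = 8.076 m/s; vertical v_y0 = 31.00 sin 74.9° = 29.93 m/s.
Require v_y0 t − ½ g t² = 13.8, i.e. 9.650 t² − 29.93 t + 13.8 = 0.
Quadratic formula: t = (29.93 ± √363.10) / 19.3 = (29.93 ± 19.06) / 19.3 → t = 0.5634 s or 2.538 s.
The first (ascending) time is 0.5634 s.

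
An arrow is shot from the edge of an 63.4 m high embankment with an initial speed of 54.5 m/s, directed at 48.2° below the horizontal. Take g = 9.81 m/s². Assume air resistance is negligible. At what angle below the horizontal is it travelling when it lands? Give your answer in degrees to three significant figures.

56.0°

Horizontal component vₓ = 54.50 cos 48.2° = 36.33 m/s; vertical v_y0 = −40.63 m/s (downward).
With up positive and y = 0 at the ground: y(t) = 63.4 + (−40.63) t − 4.905 t². Setting y = 0 and taking the positive root: t = [−40.63 + √(40.63² + 2·9.81·63.4)] / 9.81 = (−40.63 + 53.80) / 9.81 = 1.343 s.
At impact: v_y = v_y0 − g t = −53.80 m/s; vₓ = 36.33 m/s.
Angle below horizontal: arctan(|v_y|/vₓ) = arctan(53.80/36.33) = 55.97°.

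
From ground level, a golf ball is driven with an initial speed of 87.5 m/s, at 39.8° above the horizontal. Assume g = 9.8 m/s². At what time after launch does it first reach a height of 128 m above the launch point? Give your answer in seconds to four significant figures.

Components: vₓ = 87.50 cos 39.8° = 67.22 m/s, v_y0 = 87.50 sin 39.8° = 56.01 m/s.
Set y = v_y0 t − ½ g t² = 128: 4.900 t² − 56.01 t + 128 = 0.
t = [56.01 ± √(56.01² − 2·9.80·128)] / 9.80 = (56.01 ± 25.07) / 9.80, so t = 3.158 s or t = 8.273 s.
The first (ascending) time is 3.158 s.

3.158 s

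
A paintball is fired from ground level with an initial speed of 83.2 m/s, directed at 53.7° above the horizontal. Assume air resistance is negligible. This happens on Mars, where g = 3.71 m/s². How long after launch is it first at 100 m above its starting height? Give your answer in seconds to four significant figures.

1.559 s

Resolve: vₓ = 83.20 cos 53.7° = 49.26 m/s and v_y0 = 83.20 sin 53.7° = 67.05 m/s.
Height y(t) = 67.05 t − 1.855 t² = 100 gives 1.855 t² − 67.05 t + 100 = 0.
t = [67.05 ± √(67.05² − 2·3.71·100)] / 3.71 = (67.05 ± 61.27) / 3.71, so t = 1.559 s or t = 34.59 s.
The first (ascending) time is 1.559 s.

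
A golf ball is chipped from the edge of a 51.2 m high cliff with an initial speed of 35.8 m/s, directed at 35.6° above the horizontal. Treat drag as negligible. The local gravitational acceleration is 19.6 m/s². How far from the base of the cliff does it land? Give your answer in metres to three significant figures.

104 m

Horizontal component vₓ = 35.80 cos 35.6° = 29.11 m/s; vertical v_y0 = 35.80 sin 35.6° = 20.84 m/s.
Vertical motion (up positive, ground at y = 0): 9.800 t² − (20.84) t − 51.2 = 0, so t = (20.84 + √(20.84² + 2·19.6·51.2)) / 19.6 = (20.84 + 49.41) / 19.6 = 3.584 s.
Horizontal distance: R = vₓ t = 29.11 × 3.584 = 104.3 m.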